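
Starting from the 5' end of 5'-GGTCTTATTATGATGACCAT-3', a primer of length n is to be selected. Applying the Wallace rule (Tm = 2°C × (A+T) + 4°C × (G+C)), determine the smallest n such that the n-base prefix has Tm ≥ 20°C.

First 6 bases: GGTCTT → Tm = 18°C (< 20°C)
First 7 bases: GGTCTTA → Tm = 20°C (≥ 20°C)
Each additional base adds 2°C (A/T) or 4°C (G/C), so Tm is non-decreasing in n; n = 7 is the first length to reach 20°C.

n = 7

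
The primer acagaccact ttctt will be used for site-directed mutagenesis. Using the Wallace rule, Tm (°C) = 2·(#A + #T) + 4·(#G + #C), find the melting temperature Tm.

Counting bases: C=5, T=5, G=1, A=4
So N_AT = 9 and N_GC = 6.
Tm = 2×9 + 4×6 = 42°C

42°C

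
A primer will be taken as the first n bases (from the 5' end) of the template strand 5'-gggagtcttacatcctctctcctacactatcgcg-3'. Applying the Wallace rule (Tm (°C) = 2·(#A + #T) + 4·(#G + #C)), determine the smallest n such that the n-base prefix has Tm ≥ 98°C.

First 32 bases: GGGAGTCTTACATCCTCTCTCCTACACTATCG → Tm = 96°C (< 98°C)
First 33 bases: GGGAGTCTTACATCCTCTCTCCTACACTATCGC → Tm = 100°C (≥ 98°C)
Each additional base adds 2°C (A/T) or 4°C (G/C), so Tm is non-decreasing in n; n = 33 is the first length to reach 98°C.

n = 33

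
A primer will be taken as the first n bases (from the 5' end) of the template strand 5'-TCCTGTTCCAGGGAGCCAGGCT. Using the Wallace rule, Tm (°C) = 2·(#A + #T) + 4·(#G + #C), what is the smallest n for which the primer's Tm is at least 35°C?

First 11 bases: TCCTGTTCCAG → Tm = 34°C (< 35°C)
First 12 bases: TCCTGTTCCAGG → Tm = 38°C (≥ 35°C)
Each additional base adds 2°C (A/T) or 4°C (G/C), so Tm is non-decreasing in n; n = 12 is the first length to reach 35°C.

n = 12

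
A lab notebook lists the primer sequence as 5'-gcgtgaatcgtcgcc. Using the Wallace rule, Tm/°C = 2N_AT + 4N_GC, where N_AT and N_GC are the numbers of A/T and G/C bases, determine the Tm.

Base counts: T=3, G=5, A=2, C=5
AT pairs contribute 5, GC pairs contribute 10.
Tm = 4·10 + 2·5 = 40 + 10 = 50°C

50°C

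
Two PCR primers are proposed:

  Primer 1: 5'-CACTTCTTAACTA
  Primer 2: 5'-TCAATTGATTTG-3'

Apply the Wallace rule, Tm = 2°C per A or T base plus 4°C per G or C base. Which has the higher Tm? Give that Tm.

Primer 1: A+T=9, G+C=4 → Tm = 2(9)+4(4) = 34°C
Primer 2: A+T=9, G+C=3 → Tm = 2(9)+4(3) = 30°C
34°C vs 30°C → primer 1 is higher.

Primer 1, 34°C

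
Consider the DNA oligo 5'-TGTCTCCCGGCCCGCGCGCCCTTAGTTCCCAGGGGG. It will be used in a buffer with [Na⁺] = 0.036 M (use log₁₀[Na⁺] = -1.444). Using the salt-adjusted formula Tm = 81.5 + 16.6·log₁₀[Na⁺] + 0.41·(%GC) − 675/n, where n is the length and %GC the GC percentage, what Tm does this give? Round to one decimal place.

69.5°C

Length n = 36. Counting bases: C=15, T=7, G=12, A=2
G+C = 27, so %GC = 27/36 × 100 = 75%
Salt term: 16.6 × (-1.444) = -23.97
GC term: 0.41 × 75 = 30.75; length term: −675/36 = −18.75
Tm = 81.5 + (-23.97) + 30.75 − 18.75 = 69.53 → 69.5°C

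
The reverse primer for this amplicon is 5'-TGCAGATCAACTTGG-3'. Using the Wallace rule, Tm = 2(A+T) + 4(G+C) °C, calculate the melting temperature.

44°C

Scanning the sequence gives T=4, G=4, C=3, A=4.
So N_AT = 8 and N_GC = 7.
Tm = 4·7 + 2·8 = 28 + 16 = 44°C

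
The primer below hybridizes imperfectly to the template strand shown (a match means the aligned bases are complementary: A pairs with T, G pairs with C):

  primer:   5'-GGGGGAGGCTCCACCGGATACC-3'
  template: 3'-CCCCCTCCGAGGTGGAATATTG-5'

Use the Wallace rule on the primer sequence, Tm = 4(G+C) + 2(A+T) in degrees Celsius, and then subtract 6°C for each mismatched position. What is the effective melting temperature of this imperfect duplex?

Primer base counts: A=4, T=2, G=9, C=7 → A+T=6, G+C=16
Perfect-match Tm = 2(6) + 4(16) = 12 + 64 = 76°C
Mismatches (positions where the bases are not complementary): 3 (at positions 16, 17, 21)
Effective Tm = 76 − 3×6 = 76 − 18 = 58°C

58°C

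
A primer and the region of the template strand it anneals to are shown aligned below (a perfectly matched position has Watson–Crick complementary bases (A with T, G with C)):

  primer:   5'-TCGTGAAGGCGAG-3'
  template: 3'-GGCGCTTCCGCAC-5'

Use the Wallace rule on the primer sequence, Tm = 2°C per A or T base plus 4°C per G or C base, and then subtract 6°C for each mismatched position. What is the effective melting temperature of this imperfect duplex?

24°C

Primer base counts: A=3, T=2, G=6, C=2 → A+T=5, G+C=8
Perfect-match Tm = 2(5) + 4(8) = 10 + 32 = 42°C
Mismatches (positions where the bases are not complementary): 3 (at positions 1, 4, 12)
Effective Tm = 42 − 3×6 = 42 − 18 = 24°C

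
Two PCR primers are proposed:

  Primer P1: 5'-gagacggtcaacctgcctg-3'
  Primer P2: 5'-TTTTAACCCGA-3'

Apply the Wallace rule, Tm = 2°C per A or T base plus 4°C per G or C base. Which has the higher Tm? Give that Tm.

Primer P1, 62°C

Primer P1: A+T=7, G+C=12 → Tm = 2(7)+4(12) = 62°C
Primer P2: A+T=7, G+C=4 → Tm = 2(7)+4(4) = 30°C
62°C vs 30°C → primer P1 is higher.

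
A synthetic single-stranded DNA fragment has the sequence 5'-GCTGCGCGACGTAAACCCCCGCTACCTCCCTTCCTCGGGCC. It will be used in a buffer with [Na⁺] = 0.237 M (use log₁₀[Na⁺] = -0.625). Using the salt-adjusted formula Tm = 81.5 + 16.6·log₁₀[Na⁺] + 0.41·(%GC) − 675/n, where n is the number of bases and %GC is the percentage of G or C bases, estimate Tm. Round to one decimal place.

83.7°C

Length n = 41. Counting bases: G=9, T=7, A=5, C=20
G+C = 29, so %GC = 29/41 × 100 = 70.732%
Salt term: 16.6 × (-0.625) = -10.375
GC term: 0.41 × 70.732 = 29; length term: −675/41 = −16.463
Tm = 81.5 + (-10.375) + 29 − 16.463 = 83.662 → 83.7°C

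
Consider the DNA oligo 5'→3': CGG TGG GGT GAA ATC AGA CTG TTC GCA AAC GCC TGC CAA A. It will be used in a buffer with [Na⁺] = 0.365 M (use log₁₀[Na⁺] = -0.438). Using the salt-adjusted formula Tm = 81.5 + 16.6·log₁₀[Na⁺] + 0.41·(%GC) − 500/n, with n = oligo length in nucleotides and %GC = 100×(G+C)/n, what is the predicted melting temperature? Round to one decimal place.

84.3°C

Length n = 40. Counting bases: G=12, C=10, T=7, A=11
G+C = 22, so %GC = 22/40 × 100 = 55%
Salt term: 16.6 × (-0.438) = -7.271
GC term: 0.41 × 55 = 22.55; length term: −500/40 = −12.5
Tm = 81.5 + (-7.271) + 22.55 − 12.5 = 84.279 → 84.3°C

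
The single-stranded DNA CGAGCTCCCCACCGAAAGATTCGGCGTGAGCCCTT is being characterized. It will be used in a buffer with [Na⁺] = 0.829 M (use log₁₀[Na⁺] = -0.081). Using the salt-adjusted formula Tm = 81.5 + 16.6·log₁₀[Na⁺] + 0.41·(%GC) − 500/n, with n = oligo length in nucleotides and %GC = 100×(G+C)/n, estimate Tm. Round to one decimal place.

91.6°C

Length n = 35. Scanning the sequence gives A=7, C=13, G=9, T=6.
G+C = 22, so %GC = 22/35 × 100 = 62.857%
Salt term: 16.6 × (-0.081) = -1.345
GC term: 0.41 × 62.857 = 25.771; length term: −500/35 = −14.286
Tm = 81.5 + (-1.345) + 25.771 − 14.286 = 91.64 → 91.6°C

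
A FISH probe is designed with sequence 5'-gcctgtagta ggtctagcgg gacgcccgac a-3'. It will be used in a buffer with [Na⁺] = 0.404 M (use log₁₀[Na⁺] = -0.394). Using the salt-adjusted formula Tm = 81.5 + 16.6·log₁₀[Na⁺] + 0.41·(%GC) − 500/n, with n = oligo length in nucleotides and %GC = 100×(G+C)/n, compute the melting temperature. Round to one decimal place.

85.3°C

Length n = 31. C=9, G=11, T=5, A=6
G+C = 20, so %GC = 20/31 × 100 = 64.516%
Salt term: 16.6 × (-0.394) = -6.54
GC term: 0.41 × 64.516 = 26.452; length term: −500/31 = −16.129
Tm = 81.5 + (-6.54) + 26.452 − 16.129 = 85.283 → 85.3°C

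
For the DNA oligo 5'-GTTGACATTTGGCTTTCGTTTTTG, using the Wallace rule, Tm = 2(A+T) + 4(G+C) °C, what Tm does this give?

66°C

C=3, G=6, A=2, T=13
AT pairs contribute 15, GC pairs contribute 9.
Tm = 2×15 + 4×9 = 66°C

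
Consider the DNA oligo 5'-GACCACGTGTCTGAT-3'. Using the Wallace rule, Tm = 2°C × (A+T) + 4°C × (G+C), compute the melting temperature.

46°C

Counting bases: G=4, C=4, T=4, A=3
AT pairs contribute 7, GC pairs contribute 8.
Tm = 4·8 + 2·7 = 32 + 14 = 46°C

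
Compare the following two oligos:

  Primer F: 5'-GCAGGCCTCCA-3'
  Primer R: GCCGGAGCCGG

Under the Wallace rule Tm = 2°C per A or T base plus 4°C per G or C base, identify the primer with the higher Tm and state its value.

Primer R, 42°C

Primer F: A+T=3, G+C=8 → Tm = 2(3)+4(8) = 38°C
Primer R: A+T=1, G+C=10 → Tm = 2(1)+4(10) = 42°C
38°C vs 42°C → primer R is higher.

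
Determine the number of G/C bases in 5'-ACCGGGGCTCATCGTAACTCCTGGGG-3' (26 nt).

17

Scanning the sequence gives A=4, T=5, C=8, G=9.
Total G or C: 9 + 8 = 17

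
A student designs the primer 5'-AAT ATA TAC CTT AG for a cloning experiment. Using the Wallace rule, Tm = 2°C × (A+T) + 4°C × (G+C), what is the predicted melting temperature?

34°C

A=6, T=5, G=1, C=2
A+T = 11, G+C = 3
Tm = 2(11) + 4(3) = 22 + 12 = 34°C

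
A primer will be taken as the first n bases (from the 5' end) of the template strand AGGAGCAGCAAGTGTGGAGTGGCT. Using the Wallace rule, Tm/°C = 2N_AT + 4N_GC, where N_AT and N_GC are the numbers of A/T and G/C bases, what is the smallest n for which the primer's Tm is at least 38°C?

First 11 bases: AGGAGCAGCAA → Tm = 34°C (< 38°C)
First 12 bases: AGGAGCAGCAAG → Tm = 38°C (≥ 38°C)
Each additional base adds 2°C (A/T) or 4°C (G/C), so Tm is non-decreasing in n; n = 12 is the first length to reach 38°C.

n = 12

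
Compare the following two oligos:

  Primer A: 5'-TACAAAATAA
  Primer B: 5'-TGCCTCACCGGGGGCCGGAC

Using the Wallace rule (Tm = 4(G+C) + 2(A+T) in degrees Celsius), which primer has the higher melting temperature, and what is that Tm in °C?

Primer B, 72°C

Primer A: A+T=9, G+C=1 → Tm = 2(9)+4(1) = 22°C
Primer B: A+T=4, G+C=16 → Tm = 2(4)+4(16) = 72°C
22°C vs 72°C → primer B is higher.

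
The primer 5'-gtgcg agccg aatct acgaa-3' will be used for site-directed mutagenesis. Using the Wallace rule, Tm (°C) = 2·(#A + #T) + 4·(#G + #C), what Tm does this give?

Base counts: G=6, T=3, A=6, C=5
So N_AT = 9 and N_GC = 11.
Tm = 4·11 + 2·9 = 44 + 18 = 62°C

62°C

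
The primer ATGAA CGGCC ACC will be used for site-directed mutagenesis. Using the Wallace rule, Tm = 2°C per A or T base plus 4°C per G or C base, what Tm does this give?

42°C

Counting bases: G=3, A=4, C=5, T=1
A+T = 5, G+C = 8
Tm = 2(5) + 4(8) = 10 + 32 = 42°C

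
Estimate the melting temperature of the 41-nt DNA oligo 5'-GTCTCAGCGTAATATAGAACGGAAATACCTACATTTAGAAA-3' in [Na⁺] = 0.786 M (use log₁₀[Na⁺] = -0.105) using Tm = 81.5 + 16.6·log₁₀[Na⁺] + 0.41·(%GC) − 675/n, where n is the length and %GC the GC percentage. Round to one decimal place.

Length n = 41. Scanning the sequence gives G=7, A=17, C=7, T=10.
G+C = 14, so %GC = 14/41 × 100 = 34.146%
Salt term: 16.6 × (-0.105) = -1.743
GC term: 0.41 × 34.146 = 14; length term: −675/41 = −16.463
Tm = 81.5 + (-1.743) + 14 − 16.463 = 77.294 → 77.3°C

77.3°C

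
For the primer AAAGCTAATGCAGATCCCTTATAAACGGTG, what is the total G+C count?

12

Scanning the sequence gives A=11, C=6, T=7, G=6.
G+C = 6 + 6 = 12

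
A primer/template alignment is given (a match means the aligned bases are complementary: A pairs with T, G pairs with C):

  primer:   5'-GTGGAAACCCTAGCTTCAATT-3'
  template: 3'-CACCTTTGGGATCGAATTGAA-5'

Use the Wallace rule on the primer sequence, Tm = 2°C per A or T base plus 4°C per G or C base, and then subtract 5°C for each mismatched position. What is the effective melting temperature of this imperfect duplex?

Primer base counts: A=6, T=6, G=4, C=5 → A+T=12, G+C=9
Perfect-match Tm = 2(12) + 4(9) = 24 + 36 = 60°C
Mismatches (positions where the bases are not complementary): 2 (at positions 17, 19)
Effective Tm = 60 − 2×5 = 60 − 10 = 50°C

50°C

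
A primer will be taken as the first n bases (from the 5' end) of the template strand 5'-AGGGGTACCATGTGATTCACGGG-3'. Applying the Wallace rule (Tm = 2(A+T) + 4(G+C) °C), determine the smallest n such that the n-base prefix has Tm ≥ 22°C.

n = 7

First 6 bases: AGGGGT → Tm = 20°C (< 22°C)
First 7 bases: AGGGGTA → Tm = 22°C (≥ 22°C)
Since every base adds ≥2°C, Tm only increases with n, so the threshold is first crossed at n = 7.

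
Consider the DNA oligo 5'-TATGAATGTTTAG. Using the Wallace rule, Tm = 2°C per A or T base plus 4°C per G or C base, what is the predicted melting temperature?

Base counts: A=4, G=3, C=0, T=6
So N_AT = 10 and N_GC = 3.
Tm = 2×10 + 4×3 = 32°C

32°C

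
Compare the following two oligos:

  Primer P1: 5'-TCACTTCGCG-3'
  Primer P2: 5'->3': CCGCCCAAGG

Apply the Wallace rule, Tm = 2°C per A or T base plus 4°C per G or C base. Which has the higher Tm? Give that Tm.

Primer P2, 36°C

Primer P1: A+T=4, G+C=6 → Tm = 2(4)+4(6) = 32°C
Primer P2: A+T=2, G+C=8 → Tm = 2(2)+4(8) = 36°C
32°C vs 36°C → primer P2 is higher.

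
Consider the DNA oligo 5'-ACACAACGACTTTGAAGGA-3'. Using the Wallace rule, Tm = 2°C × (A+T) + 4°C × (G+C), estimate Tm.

Base counts: C=4, T=3, A=8, G=4
So N_AT = 11 and N_GC = 8.
Tm = 4·8 + 2·11 = 32 + 22 = 54°C

54°C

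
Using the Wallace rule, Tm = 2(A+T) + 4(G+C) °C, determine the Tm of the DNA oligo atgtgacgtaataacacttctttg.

64°C

Scanning the sequence gives C=4, G=4, A=7, T=9.
AT pairs contribute 16, GC pairs contribute 8.
Tm = 2(16) + 4(8) = 32 + 32 = 64°C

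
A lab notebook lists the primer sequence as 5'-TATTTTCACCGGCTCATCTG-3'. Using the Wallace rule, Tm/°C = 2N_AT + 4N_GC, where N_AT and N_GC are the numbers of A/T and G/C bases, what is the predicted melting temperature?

58°C

G=3, A=3, T=8, C=6
A+T = 11, G+C = 9
Tm = 2(11) + 4(9) = 22 + 36 = 58°C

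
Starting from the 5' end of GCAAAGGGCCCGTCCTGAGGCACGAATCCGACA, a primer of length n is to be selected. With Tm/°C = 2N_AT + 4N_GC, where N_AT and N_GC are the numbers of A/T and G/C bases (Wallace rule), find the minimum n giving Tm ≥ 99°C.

First 29 bases: GCAAAGGGCCCGTCCTGAGGCACGAATCC → Tm = 96°C (< 99°C)
First 30 bases: GCAAAGGGCCCGTCCTGAGGCACGAATCCG → Tm = 100°C (≥ 99°C)
Since every base adds ≥2°C, Tm only increases with n, so the threshold is first crossed at n = 30.

n = 30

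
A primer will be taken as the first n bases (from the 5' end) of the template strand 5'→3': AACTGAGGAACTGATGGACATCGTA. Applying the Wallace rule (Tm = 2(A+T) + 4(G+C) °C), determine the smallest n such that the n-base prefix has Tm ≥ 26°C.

n = 9

First 8 bases: AACTGAGG → Tm = 24°C (< 26°C)
First 9 bases: AACTGAGGA → Tm = 26°C (≥ 26°C)
Since every base adds ≥2°C, Tm only increases with n, so the threshold is first crossed at n = 9.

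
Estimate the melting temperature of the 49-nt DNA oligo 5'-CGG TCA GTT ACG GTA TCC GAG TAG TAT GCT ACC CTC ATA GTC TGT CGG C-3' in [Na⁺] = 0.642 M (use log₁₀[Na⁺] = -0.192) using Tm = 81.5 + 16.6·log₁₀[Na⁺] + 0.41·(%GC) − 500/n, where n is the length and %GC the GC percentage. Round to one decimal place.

89.9°C

Length n = 49. T=14, G=13, C=13, A=9
G+C = 26, so %GC = 26/49 × 100 = 53.061%
Salt term: 16.6 × (-0.192) = -3.187
GC term: 0.41 × 53.061 = 21.755; length term: −500/49 = −10.204
Tm = 81.5 + (-3.187) + 21.755 − 10.204 = 89.864 → 89.9°C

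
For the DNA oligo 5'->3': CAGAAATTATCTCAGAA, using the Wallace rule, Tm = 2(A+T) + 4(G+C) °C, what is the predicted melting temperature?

Counting bases: A=8, C=3, T=4, G=2
A+T = 12, G+C = 5
Tm = 4·5 + 2·12 = 20 + 24 = 44°C

44°C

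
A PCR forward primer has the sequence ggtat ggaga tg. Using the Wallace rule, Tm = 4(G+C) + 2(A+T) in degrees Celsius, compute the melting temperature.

36°C

C=0, T=3, A=3, G=6
A+T = 6, G+C = 6
Tm = 4·6 + 2·6 = 24 + 12 = 36°C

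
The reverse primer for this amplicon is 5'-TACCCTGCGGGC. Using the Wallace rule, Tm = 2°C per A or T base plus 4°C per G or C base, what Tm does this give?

42°C

A=1, G=4, C=5, T=2
A+T = 3, G+C = 9
Tm = 2(3) + 4(9) = 6 + 36 = 42°C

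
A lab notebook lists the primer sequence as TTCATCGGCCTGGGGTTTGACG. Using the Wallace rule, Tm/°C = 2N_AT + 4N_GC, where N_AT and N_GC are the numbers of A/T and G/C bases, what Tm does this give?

70°C

T=7, G=8, C=5, A=2
AT pairs contribute 9, GC pairs contribute 13.
Tm = 2×9 + 4×13 = 70°C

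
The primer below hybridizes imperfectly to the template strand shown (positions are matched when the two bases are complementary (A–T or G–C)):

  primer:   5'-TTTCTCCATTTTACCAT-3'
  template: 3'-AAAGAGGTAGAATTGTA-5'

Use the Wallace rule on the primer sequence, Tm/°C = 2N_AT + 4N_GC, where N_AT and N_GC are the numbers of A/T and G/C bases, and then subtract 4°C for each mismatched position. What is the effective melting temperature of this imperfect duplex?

36°C

Primer base counts: A=3, T=9, G=0, C=5 → A+T=12, G+C=5
Perfect-match Tm = 2(12) + 4(5) = 24 + 20 = 44°C
Mismatches (positions where the bases are not complementary): 2 (at positions 10, 14)
Effective Tm = 44 − 2×4 = 44 − 8 = 36°C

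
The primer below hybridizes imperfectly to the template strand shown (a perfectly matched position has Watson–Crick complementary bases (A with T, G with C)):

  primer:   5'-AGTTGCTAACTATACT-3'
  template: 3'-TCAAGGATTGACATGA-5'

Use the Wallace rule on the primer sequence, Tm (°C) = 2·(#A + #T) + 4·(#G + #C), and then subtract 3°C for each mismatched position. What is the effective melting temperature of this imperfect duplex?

Primer base counts: A=5, T=6, G=2, C=3 → A+T=11, G+C=5
Perfect-match Tm = 2(11) + 4(5) = 22 + 20 = 42°C
Mismatches (positions where the bases are not complementary): 2 (at positions 5, 12)
Effective Tm = 42 − 2×3 = 42 − 6 = 36°C

36°C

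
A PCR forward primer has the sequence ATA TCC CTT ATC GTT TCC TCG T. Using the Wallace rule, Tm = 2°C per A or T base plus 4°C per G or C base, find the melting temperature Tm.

62°C

Counting bases: A=3, C=7, G=2, T=10
So N_AT = 13 and N_GC = 9.
Tm = 4·9 + 2·13 = 36 + 26 = 62°C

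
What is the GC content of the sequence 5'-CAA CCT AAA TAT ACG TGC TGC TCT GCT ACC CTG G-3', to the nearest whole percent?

Base counts: A=8, C=11, T=9, G=6
G+C = 6 + 11 = 17 out of 34 bases
%GC = 17/34 × 100 = 50% ≈ 50%

50%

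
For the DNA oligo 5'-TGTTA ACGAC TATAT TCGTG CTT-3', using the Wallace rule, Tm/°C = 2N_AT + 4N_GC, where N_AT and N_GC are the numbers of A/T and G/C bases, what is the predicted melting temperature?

62°C

Counting bases: C=4, G=4, A=5, T=10
AT pairs contribute 15, GC pairs contribute 8.
Tm = 2(15) + 4(8) = 30 + 32 = 62°C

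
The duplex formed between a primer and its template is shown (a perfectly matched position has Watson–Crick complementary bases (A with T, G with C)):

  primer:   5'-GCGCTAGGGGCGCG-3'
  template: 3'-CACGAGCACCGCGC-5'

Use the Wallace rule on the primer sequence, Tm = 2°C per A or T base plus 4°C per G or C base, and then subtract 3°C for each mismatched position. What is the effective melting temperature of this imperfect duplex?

Primer base counts: A=1, T=1, G=8, C=4 → A+T=2, G+C=12
Perfect-match Tm = 2(2) + 4(12) = 4 + 48 = 52°C
Mismatches (positions where the bases are not complementary): 3 (at positions 2, 6, 8)
Effective Tm = 52 − 3×3 = 52 − 9 = 43°C

43°C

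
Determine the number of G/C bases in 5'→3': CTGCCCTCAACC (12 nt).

8

Scanning the sequence gives G=1, C=7, A=2, T=2.
G+C = 1 + 7 = 8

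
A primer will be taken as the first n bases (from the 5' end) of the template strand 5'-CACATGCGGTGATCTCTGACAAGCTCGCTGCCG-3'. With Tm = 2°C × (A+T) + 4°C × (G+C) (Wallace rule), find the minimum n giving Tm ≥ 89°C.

n = 29

First 28 bases: CACATGCGGTGATCTCTGACAAGCTCGC → Tm = 88°C (< 89°C)
First 29 bases: CACATGCGGTGATCTCTGACAAGCTCGCT → Tm = 90°C (≥ 89°C)
Since every base adds ≥2°C, Tm only increases with n, so the threshold is first crossed at n = 29.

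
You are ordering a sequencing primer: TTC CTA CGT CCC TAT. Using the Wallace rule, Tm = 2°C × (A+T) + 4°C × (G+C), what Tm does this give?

44°C

Scanning the sequence gives C=6, T=6, G=1, A=2.
AT pairs contribute 8, GC pairs contribute 7.
Tm = 2(8) + 4(7) = 16 + 28 = 44°C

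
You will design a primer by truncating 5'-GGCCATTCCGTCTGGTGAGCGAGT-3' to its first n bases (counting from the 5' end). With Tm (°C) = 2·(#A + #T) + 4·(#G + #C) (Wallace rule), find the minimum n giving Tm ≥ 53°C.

n = 17

First 16 bases: GGCCATTCCGTCTGGT → Tm = 52°C (< 53°C)
First 17 bases: GGCCATTCCGTCTGGTG → Tm = 56°C (≥ 53°C)
Since every base adds ≥2°C, Tm only increases with n, so the threshold is first crossed at n = 17.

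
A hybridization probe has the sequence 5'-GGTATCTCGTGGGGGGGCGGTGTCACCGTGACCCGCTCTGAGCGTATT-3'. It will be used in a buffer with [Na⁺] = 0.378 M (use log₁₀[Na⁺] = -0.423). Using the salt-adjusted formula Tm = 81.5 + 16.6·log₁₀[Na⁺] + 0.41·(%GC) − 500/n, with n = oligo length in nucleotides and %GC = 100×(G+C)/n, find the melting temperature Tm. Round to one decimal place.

Length n = 48. G=19, C=12, T=12, A=5
G+C = 31, so %GC = 31/48 × 100 = 64.583%
Salt term: 16.6 × (-0.423) = -7.022
GC term: 0.41 × 64.583 = 26.479; length term: −500/48 = −10.417
Tm = 81.5 + (-7.022) + 26.479 − 10.417 = 90.54 → 90.5°C

90.5°C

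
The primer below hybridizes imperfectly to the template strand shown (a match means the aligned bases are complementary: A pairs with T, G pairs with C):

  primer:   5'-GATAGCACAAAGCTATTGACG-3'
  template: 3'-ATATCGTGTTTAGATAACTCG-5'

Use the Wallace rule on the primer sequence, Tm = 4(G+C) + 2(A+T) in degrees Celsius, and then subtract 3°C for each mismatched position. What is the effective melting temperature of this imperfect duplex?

48°C

Primer base counts: A=8, T=4, G=5, C=4 → A+T=12, G+C=9
Perfect-match Tm = 2(12) + 4(9) = 24 + 36 = 60°C
Mismatches (positions where the bases are not complementary): 4 (at positions 1, 12, 20, 21)
Effective Tm = 60 − 4×3 = 60 − 12 = 48°C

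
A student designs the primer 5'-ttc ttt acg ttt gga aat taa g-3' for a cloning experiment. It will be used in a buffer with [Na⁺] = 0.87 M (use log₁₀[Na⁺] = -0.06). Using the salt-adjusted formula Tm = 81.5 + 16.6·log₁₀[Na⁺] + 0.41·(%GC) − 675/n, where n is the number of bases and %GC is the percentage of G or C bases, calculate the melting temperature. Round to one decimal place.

Length n = 22. Scanning the sequence gives T=10, G=4, C=2, A=6.
G+C = 6, so %GC = 6/22 × 100 = 27.273%
Salt term: 16.6 × (-0.06) = -0.996
GC term: 0.41 × 27.273 = 11.182; length term: −675/22 = −30.682
Tm = 81.5 + (-0.996) + 11.182 − 30.682 = 61.004 → 61.0°C

61.0°C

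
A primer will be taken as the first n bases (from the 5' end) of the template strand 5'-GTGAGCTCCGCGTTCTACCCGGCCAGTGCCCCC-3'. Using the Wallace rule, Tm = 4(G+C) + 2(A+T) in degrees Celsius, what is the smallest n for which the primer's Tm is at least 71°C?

First 21 bases: GTGAGCTCCGCGTTCTACCCG → Tm = 70°C (< 71°C)
First 22 bases: GTGAGCTCCGCGTTCTACCCGG → Tm = 74°C (≥ 71°C)
Each additional base adds 2°C (A/T) or 4°C (G/C), so Tm is non-decreasing in n; n = 22 is the first length to reach 71°C.

n = 22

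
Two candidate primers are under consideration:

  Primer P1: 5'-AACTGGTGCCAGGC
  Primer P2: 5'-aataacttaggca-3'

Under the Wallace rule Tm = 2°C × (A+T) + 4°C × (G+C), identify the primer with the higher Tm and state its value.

Primer P1, 46°C

Primer P1: A+T=5, G+C=9 → Tm = 2(5)+4(9) = 46°C
Primer P2: A+T=9, G+C=4 → Tm = 2(9)+4(4) = 34°C
46°C vs 34°C → primer P1 is higher.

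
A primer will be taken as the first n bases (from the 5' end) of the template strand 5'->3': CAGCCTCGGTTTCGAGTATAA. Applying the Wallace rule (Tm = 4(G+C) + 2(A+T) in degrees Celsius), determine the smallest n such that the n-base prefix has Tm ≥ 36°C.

First 10 bases: CAGCCTCGGT → Tm = 34°C (< 36°C)
First 11 bases: CAGCCTCGGTT → Tm = 36°C (≥ 36°C)
Since every base adds ≥2°C, Tm only increases with n, so the threshold is first crossed at n = 11.

n = 11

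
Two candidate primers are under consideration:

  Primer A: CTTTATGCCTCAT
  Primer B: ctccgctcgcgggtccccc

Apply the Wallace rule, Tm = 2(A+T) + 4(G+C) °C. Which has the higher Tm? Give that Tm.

Primer B, 70°C

Primer A: A+T=8, G+C=5 → Tm = 2(8)+4(5) = 36°C
Primer B: A+T=3, G+C=16 → Tm = 2(3)+4(16) = 70°C
36°C vs 70°C → primer B is higher.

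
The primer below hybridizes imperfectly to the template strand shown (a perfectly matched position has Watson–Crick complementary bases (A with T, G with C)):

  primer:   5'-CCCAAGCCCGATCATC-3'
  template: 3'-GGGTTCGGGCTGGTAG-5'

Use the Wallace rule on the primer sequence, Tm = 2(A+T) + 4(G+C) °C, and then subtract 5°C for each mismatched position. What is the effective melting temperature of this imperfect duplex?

Primer base counts: A=4, T=2, G=2, C=8 → A+T=6, G+C=10
Perfect-match Tm = 2(6) + 4(10) = 12 + 40 = 52°C
Mismatches (positions where the bases are not complementary): 1 (at position 12)
Effective Tm = 52 − 1×5 = 52 − 5 = 47°C

47°C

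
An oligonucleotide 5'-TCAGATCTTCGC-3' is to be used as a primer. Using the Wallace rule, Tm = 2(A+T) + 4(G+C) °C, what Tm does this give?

36°C

Scanning the sequence gives C=4, G=2, A=2, T=4.
A+T = 6, G+C = 6
Tm = 2(6) + 4(6) = 12 + 24 = 36°C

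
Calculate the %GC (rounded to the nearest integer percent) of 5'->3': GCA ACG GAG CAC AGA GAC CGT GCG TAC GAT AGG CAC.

61%

Scanning the sequence gives C=10, G=12, A=11, T=3.
G+C = 12 + 10 = 22 out of 36 bases
%GC = 22/36 × 100 = 61.11% ≈ 61%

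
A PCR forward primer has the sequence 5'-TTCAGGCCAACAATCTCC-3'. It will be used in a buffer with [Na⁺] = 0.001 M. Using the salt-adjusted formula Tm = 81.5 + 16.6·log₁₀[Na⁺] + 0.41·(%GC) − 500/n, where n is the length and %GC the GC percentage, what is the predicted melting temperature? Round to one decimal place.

Length n = 18. Scanning the sequence gives T=4, C=7, G=2, A=5.
G+C = 9, so %GC = 9/18 × 100 = 50%
Salt term: 16.6 × (-3) = -49.8
GC term: 0.41 × 50 = 20.5; length term: −500/18 = −27.778
Tm = 81.5 + (-49.8) + 20.5 − 27.778 = 24.422 → 24.4°C

24.4°C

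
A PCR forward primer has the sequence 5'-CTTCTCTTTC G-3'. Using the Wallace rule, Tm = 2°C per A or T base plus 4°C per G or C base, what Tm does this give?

C=4, G=1, A=0, T=6
AT pairs contribute 6, GC pairs contribute 5.
Tm = 2×6 + 4×5 = 32°C

32°C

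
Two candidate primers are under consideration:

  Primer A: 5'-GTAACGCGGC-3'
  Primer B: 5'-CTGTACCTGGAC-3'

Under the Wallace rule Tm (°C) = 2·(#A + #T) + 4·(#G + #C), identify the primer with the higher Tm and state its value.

Primer B, 38°C

Primer A: A+T=3, G+C=7 → Tm = 2(3)+4(7) = 34°C
Primer B: A+T=5, G+C=7 → Tm = 2(5)+4(7) = 38°C
34°C vs 38°C → primer B is higher.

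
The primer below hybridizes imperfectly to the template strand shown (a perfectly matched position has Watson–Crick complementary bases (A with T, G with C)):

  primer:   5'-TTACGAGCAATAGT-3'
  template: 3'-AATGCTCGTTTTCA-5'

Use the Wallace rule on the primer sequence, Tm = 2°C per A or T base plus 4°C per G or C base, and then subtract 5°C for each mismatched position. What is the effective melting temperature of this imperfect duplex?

Primer base counts: A=5, T=4, G=3, C=2 → A+T=9, G+C=5
Perfect-match Tm = 2(9) + 4(5) = 18 + 20 = 38°C
Mismatches (positions where the bases are not complementary): 1 (at position 11)
Effective Tm = 38 − 1×5 = 38 − 5 = 33°C

33°C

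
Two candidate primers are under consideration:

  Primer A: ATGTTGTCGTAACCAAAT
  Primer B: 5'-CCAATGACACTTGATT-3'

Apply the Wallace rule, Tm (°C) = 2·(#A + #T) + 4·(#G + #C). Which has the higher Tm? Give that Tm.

Primer A, 48°C

Primer A: A+T=12, G+C=6 → Tm = 2(12)+4(6) = 48°C
Primer B: A+T=10, G+C=6 → Tm = 2(10)+4(6) = 44°C
48°C vs 44°C → primer A is higher.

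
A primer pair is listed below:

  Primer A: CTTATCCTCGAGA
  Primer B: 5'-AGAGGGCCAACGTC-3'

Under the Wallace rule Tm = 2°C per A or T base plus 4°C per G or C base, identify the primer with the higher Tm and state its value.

Primer A: A+T=7, G+C=6 → Tm = 2(7)+4(6) = 38°C
Primer B: A+T=5, G+C=9 → Tm = 2(5)+4(9) = 46°C
38°C vs 46°C → primer B is higher.

Primer B, 46°C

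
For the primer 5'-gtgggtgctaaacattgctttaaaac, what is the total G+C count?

Base counts: C=4, A=8, G=6, T=8
Total G or C: 6 + 4 = 10

10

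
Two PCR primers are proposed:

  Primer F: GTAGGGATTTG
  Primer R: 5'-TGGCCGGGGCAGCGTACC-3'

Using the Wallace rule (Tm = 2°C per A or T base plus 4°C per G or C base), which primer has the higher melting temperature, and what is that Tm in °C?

Primer F: A+T=6, G+C=5 → Tm = 2(6)+4(5) = 32°C
Primer R: A+T=4, G+C=14 → Tm = 2(4)+4(14) = 64°C
32°C vs 64°C → primer R is higher.

Primer R, 64°C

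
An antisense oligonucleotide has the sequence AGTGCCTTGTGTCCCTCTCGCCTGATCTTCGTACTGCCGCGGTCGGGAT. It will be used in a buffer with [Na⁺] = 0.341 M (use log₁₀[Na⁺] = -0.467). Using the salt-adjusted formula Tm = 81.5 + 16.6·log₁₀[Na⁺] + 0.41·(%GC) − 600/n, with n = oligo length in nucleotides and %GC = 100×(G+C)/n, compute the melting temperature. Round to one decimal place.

Length n = 49. A=4, G=14, T=15, C=16
G+C = 30, so %GC = 30/49 × 100 = 61.224%
Salt term: 16.6 × (-0.467) = -7.752
GC term: 0.41 × 61.224 = 25.102; length term: −600/49 = −12.245
Tm = 81.5 + (-7.752) + 25.102 − 12.245 = 86.605 → 86.6°C

86.6°C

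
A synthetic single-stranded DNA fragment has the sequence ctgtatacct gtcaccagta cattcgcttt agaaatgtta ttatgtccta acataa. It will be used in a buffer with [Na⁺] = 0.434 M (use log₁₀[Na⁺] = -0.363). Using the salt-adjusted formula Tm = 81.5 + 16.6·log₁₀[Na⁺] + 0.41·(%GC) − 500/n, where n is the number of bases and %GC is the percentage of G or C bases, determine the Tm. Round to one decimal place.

Length n = 56. Base counts: G=7, A=17, T=20, C=12
G+C = 19, so %GC = 19/56 × 100 = 33.929%
Salt term: 16.6 × (-0.363) = -6.026
GC term: 0.41 × 33.929 = 13.911; length term: −500/56 = −8.929
Tm = 81.5 + (-6.026) + 13.911 − 8.929 = 80.456 → 80.5°C

80.5°C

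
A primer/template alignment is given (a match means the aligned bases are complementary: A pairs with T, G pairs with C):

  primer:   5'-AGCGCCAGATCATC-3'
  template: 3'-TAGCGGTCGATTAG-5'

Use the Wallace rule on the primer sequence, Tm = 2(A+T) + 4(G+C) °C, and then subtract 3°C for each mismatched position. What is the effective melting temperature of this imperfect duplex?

35°C

Primer base counts: A=4, T=2, G=3, C=5 → A+T=6, G+C=8
Perfect-match Tm = 2(6) + 4(8) = 12 + 32 = 44°C
Mismatches (positions where the bases are not complementary): 3 (at positions 2, 9, 11)
Effective Tm = 44 − 3×3 = 44 − 9 = 35°C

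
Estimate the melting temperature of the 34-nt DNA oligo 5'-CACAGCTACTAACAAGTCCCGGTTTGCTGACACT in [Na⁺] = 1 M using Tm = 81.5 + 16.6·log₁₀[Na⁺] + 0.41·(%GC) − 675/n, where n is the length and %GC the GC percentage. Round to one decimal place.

82.1°C

Length n = 34. Scanning the sequence gives C=11, A=9, T=8, G=6.
G+C = 17, so %GC = 17/34 × 100 = 50%
Salt term: 16.6 × (0) = 0
GC term: 0.41 × 50 = 20.5; length term: −675/34 = −19.853
Tm = 81.5 + (0) + 20.5 − 19.853 = 82.147 → 82.1°C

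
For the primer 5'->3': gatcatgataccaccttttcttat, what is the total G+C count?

8

T=10, G=2, C=6, A=6
G+C = 2 + 6 = 8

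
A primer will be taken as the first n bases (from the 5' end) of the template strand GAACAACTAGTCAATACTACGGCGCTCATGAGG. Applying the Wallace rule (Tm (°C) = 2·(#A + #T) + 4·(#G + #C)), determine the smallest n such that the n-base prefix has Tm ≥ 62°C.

First 21 bases: GAACAACTAGTCAATACTACG → Tm = 58°C (< 62°C)
First 22 bases: GAACAACTAGTCAATACTACGG → Tm = 62°C (≥ 62°C)
Since every base adds ≥2°C, Tm only increases with n, so the threshold is first crossed at n = 22.

n = 22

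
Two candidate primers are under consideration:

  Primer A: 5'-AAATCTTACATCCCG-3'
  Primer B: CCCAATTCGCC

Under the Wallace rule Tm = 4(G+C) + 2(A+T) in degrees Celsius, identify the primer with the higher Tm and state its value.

Primer A, 42°C

Primer A: A+T=9, G+C=6 → Tm = 2(9)+4(6) = 42°C
Primer B: A+T=4, G+C=7 → Tm = 2(4)+4(7) = 36°C
42°C vs 36°C → primer A is higher.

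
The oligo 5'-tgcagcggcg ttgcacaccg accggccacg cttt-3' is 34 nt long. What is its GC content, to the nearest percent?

Base counts: C=13, A=5, T=6, G=10
G+C = 10 + 13 = 23 out of 34 bases
%GC = 23/34 × 100 = 67.65% ≈ 68%

68%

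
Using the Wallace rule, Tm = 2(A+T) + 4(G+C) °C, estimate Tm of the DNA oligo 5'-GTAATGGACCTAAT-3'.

Counting bases: C=2, G=3, A=5, T=4
A+T = 9, G+C = 5
Tm = 4·5 + 2·9 = 20 + 18 = 38°C

38°C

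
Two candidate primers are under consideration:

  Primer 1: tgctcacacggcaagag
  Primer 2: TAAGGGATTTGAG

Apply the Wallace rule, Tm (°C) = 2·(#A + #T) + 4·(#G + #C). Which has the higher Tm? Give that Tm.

Primer 1, 54°C

Primer 1: A+T=7, G+C=10 → Tm = 2(7)+4(10) = 54°C
Primer 2: A+T=8, G+C=5 → Tm = 2(8)+4(5) = 36°C
54°C vs 36°C → primer 1 is higher.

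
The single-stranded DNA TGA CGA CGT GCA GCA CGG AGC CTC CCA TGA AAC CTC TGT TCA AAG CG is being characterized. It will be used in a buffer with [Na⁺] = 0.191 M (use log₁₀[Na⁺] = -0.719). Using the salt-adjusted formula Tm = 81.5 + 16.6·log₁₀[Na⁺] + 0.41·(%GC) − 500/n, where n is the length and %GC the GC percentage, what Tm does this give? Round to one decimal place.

Length n = 47. C=15, T=8, A=12, G=12
G+C = 27, so %GC = 27/47 × 100 = 57.447%
Salt term: 16.6 × (-0.719) = -11.935
GC term: 0.41 × 57.447 = 23.553; length term: −500/47 = −10.638
Tm = 81.5 + (-11.935) + 23.553 − 10.638 = 82.48 → 82.5°C

82.5°C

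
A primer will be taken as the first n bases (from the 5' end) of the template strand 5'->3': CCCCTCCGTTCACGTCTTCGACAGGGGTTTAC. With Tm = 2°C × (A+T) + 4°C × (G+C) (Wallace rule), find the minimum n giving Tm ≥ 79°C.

n = 25

First 24 bases: CCCCTCCGTTCACGTCTTCGACAG → Tm = 78°C (< 79°C)
First 25 bases: CCCCTCCGTTCACGTCTTCGACAGG → Tm = 82°C (≥ 79°C)
Since every base adds ≥2°C, Tm only increases with n, so the threshold is first crossed at n = 25.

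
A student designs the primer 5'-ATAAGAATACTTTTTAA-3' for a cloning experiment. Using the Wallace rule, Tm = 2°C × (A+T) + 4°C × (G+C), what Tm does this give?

Base counts: G=1, T=7, A=8, C=1
So N_AT = 15 and N_GC = 2.
Tm = 2(15) + 4(2) = 30 + 8 = 38°C

38°C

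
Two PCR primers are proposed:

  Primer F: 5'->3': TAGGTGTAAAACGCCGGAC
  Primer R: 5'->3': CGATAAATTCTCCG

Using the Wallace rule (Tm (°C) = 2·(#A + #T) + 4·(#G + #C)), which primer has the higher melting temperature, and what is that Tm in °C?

Primer F, 58°C

Primer F: A+T=9, G+C=10 → Tm = 2(9)+4(10) = 58°C
Primer R: A+T=8, G+C=6 → Tm = 2(8)+4(6) = 40°C
58°C vs 40°C → primer F is higher.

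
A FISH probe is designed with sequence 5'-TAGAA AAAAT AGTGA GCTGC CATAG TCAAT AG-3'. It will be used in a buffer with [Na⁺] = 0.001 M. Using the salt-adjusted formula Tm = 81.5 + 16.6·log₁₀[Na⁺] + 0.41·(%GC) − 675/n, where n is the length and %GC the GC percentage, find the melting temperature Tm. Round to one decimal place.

24.7°C

Length n = 32. Base counts: C=4, A=14, T=7, G=7
G+C = 11, so %GC = 11/32 × 100 = 34.375%
Salt term: 16.6 × (-3) = -49.8
GC term: 0.41 × 34.375 = 14.094; length term: −675/32 = −21.094
Tm = 81.5 + (-49.8) + 14.094 − 21.094 = 24.7 → 24.7°C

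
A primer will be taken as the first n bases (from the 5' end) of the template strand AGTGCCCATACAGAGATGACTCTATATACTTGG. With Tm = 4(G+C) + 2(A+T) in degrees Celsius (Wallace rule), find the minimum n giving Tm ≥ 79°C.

n = 29

First 28 bases: AGTGCCCATACAGAGATGACTCTATATA → Tm = 78°C (< 79°C)
First 29 bases: AGTGCCCATACAGAGATGACTCTATATAC → Tm = 82°C (≥ 79°C)
Since every base adds ≥2°C, Tm only increases with n, so the threshold is first crossed at n = 29.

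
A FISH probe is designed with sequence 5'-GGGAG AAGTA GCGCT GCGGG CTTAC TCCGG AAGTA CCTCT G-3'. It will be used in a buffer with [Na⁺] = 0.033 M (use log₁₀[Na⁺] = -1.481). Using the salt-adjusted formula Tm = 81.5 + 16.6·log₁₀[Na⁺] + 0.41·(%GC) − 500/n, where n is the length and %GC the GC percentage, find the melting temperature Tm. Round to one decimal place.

69.7°C

Length n = 41. Counting bases: C=10, G=15, A=8, T=8
G+C = 25, so %GC = 25/41 × 100 = 60.976%
Salt term: 16.6 × (-1.481) = -24.585
GC term: 0.41 × 60.976 = 25; length term: −500/41 = −12.195
Tm = 81.5 + (-24.585) + 25 − 12.195 = 69.72 → 69.7°C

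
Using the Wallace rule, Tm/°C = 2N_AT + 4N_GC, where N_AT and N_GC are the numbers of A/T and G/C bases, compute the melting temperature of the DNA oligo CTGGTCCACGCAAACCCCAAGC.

72°C

G=4, C=10, A=6, T=2
AT pairs contribute 8, GC pairs contribute 14.
Tm = 2×8 + 4×14 = 72°C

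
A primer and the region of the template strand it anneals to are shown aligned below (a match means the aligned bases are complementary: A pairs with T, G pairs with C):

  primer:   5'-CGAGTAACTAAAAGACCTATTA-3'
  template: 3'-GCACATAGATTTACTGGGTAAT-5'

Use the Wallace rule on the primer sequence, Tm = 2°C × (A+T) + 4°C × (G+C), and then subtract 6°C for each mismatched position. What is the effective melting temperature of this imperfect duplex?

Primer base counts: A=10, T=5, G=3, C=4 → A+T=15, G+C=7
Perfect-match Tm = 2(15) + 4(7) = 30 + 28 = 58°C
Mismatches (positions where the bases are not complementary): 4 (at positions 3, 7, 13, 18)
Effective Tm = 58 − 4×6 = 58 − 24 = 34°C

34°C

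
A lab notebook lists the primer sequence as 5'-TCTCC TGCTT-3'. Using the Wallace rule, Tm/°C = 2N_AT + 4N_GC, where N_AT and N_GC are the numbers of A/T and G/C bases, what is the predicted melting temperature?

G=1, C=4, T=5, A=0
AT pairs contribute 5, GC pairs contribute 5.
Tm = 2(5) + 4(5) = 10 + 20 = 30°C

30°C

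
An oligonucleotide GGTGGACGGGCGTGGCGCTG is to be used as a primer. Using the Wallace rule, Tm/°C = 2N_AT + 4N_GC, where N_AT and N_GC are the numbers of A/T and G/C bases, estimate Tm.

A=1, G=12, C=4, T=3
So N_AT = 4 and N_GC = 16.
Tm = 2×4 + 4×16 = 72°C

72°C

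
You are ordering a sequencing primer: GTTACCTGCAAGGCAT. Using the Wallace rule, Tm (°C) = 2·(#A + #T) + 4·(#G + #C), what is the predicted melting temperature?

48°C

Base counts: T=4, C=4, G=4, A=4
So N_AT = 8 and N_GC = 8.
Tm = 2×8 + 4×8 = 48°C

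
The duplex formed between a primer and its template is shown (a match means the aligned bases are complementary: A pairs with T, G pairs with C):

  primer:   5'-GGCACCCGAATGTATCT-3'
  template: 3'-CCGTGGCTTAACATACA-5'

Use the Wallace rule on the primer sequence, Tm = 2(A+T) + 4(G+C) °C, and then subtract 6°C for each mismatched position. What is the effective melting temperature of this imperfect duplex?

Primer base counts: A=4, T=4, G=4, C=5 → A+T=8, G+C=9
Perfect-match Tm = 2(8) + 4(9) = 16 + 36 = 52°C
Mismatches (positions where the bases are not complementary): 4 (at positions 7, 8, 10, 16)
Effective Tm = 52 − 4×6 = 52 − 24 = 28°C

28°C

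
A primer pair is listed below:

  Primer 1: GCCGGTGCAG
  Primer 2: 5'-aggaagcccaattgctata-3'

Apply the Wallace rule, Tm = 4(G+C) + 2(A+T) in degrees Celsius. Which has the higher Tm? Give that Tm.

Primer 2, 54°C

Primer 1: A+T=2, G+C=8 → Tm = 2(2)+4(8) = 36°C
Primer 2: A+T=11, G+C=8 → Tm = 2(11)+4(8) = 54°C
36°C vs 54°C → primer 2 is higher.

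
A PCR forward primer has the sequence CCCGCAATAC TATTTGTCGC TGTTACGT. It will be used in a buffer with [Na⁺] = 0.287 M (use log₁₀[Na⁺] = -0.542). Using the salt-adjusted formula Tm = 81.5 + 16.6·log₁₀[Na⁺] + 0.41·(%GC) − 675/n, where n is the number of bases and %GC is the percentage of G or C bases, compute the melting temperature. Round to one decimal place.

67.4°C

Length n = 28. Counting bases: C=8, A=5, G=5, T=10
G+C = 13, so %GC = 13/28 × 100 = 46.429%
Salt term: 16.6 × (-0.542) = -8.997
GC term: 0.41 × 46.429 = 19.036; length term: −675/28 = −24.107
Tm = 81.5 + (-8.997) + 19.036 − 24.107 = 67.432 → 67.4°C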